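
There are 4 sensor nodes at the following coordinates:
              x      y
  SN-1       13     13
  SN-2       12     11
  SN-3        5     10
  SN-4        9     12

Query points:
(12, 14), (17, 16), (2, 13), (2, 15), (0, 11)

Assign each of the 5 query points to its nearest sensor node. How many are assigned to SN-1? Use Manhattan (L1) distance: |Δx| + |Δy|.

(12, 14) — d to each: SN-1:2, SN-2:3, SN-3:11, SN-4:5 → nearest is SN-1
(17, 16) — d to each: SN-1:7, SN-2:10, SN-3:18, SN-4:12 → nearest is SN-1
(2, 13) — d to each: SN-1:11, SN-2:12, SN-3:6, SN-4:8 → nearest is SN-3
(2, 15) — d to each: SN-1:13, SN-2:14, SN-3:8, SN-4:10 → nearest is SN-3
(0, 11) — d to each: SN-1:15, SN-2:12, SN-3:6, SN-4:10 → nearest is SN-3
2 of the 5 points have SN-1 as nearest.

2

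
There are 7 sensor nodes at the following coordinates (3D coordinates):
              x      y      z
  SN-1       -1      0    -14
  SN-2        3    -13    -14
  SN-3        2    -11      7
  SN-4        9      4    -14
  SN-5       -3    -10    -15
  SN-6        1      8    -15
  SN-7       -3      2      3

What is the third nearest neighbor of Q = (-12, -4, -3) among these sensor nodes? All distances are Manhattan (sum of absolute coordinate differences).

d(Q, SN-1) = |-12−(-1)| + |-4−0| + |-3−(-14)| = 11 + 4 + 11 = 26
d(Q, SN-2) = |-12−3| + |-4−(-13)| + |-3−(-14)| = 15 + 9 + 11 = 35
d(Q, SN-3) = |-12−2| + |-4−(-11)| + |-3−7| = 14 + 7 + 10 = 31
d(Q, SN-4) = |-12−9| + |-4−4| + |-3−(-14)| = 21 + 8 + 11 = 40
d(Q, SN-5) = |-12−(-3)| + |-4−(-10)| + |-3−(-15)| = 9 + 6 + 12 = 27
d(Q, SN-6) = |-12−1| + |-4−8| + |-3−(-15)| = 13 + 12 + 12 = 37
d(Q, SN-7) = |-12−(-3)| + |-4−2| + |-3−3| = 9 + 6 + 6 = 21
Sorted ascending: SN-7, SN-1, SN-5, SN-3, … — the third-nearest is SN-5.

SN-5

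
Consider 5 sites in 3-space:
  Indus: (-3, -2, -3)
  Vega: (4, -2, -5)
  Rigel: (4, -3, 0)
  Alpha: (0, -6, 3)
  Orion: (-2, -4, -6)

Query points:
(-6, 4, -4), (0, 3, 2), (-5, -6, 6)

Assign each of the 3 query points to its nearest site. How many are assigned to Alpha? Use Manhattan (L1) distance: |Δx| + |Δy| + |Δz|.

(-6, 4, -4) — d to each: Indus:10, Vega:17, Rigel:21, Alpha:23, Orion:14 → nearest is Indus
(0, 3, 2) — d to each: Indus:13, Vega:16, Rigel:12, Alpha:10, Orion:17 → nearest is Alpha
(-5, -6, 6) — d to each: Indus:15, Vega:24, Rigel:18, Alpha:8, Orion:17 → nearest is Alpha
2 of the 3 points have Alpha as nearest.

2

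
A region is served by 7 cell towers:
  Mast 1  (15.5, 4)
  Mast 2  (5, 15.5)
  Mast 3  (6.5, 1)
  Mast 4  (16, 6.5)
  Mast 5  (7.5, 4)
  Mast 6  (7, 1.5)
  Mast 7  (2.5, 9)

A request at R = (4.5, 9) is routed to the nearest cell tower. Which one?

Mast 7

Since √ is increasing, it suffices to compare squared distances:
d²(R, Mast 1) = (4.5−15.5)² + (9−4)² = 121 + 25 = 146
d²(R, Mast 2) = (4.5−5)² + (9−15.5)² = 0.25 + 42.25 = 42.5
d²(R, Mast 3) = (4.5−6.5)² + (9−1)² = 4 + 64 = 68
d²(R, Mast 4) = (4.5−16)² + (9−6.5)² = 132.25 + 6.25 = 138.5
d²(R, Mast 5) = (4.5−7.5)² + (9−4)² = 9 + 25 = 34
d²(R, Mast 6) = (4.5−7)² + (9−1.5)² = 6.25 + 56.25 = 62.5
d²(R, Mast 7) = (4.5−2.5)² + (9−9)² = 4 + 0 = 4
The smallest is to Mast 7, so R lies in the Voronoi region of Mast 7.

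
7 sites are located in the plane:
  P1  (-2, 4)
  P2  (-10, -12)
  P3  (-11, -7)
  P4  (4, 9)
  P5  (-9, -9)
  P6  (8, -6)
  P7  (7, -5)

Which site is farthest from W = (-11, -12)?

P4

Squared Euclidean distances:
|WP1|² = (-11−(-2))² + (-12−4)² = 81 + 256 = 337
|WP2|² = (-11−(-10))² + (-12−(-12))² = 1 + 0 = 1
|WP3|² = (-11−(-11))² + (-12−(-7))² = 0 + 25 = 25
|WP4|² = (-11−4)² + (-12−9)² = 225 + 441 = 666
|WP5|² = (-11−(-9))² + (-12−(-9))² = 4 + 9 = 13
|WP6|² = (-11−8)² + (-12−(-6))² = 361 + 36 = 397
|WP7|² = (-11−7)² + (-12−(-5))² = 324 + 49 = 373
The largest is to P4.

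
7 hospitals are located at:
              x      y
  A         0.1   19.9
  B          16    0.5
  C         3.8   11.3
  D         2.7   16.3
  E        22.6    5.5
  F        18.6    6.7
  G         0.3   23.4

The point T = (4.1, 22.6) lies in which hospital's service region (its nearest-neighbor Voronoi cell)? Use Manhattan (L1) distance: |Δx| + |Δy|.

G

d(T,A) = |4.1−0.1| + |22.6−19.9| = 4 + 2.7 = 6.7
d(T,B) = |4.1−16| + |22.6−0.5| = 11.9 + 22.1 = 34
d(T,C) = |4.1−3.8| + |22.6−11.3| = 0.3 + 11.3 = 11.6
d(T,D) = |4.1−2.7| + |22.6−16.3| = 1.4 + 6.3 = 7.7
d(T,E) = |4.1−22.6| + |22.6−5.5| = 18.5 + 17.1 = 35.6
d(T,F) = |4.1−18.6| + |22.6−6.7| = 14.5 + 15.9 = 30.4
d(T,G) = |4.1−0.3| + |22.6−23.4| = 3.8 + 0.8 = 4.6
The smallest is to G, so T lies in the Voronoi region of G.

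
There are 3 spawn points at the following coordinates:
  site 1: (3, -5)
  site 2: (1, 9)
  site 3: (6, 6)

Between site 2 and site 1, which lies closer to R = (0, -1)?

Compare squared distances:
d²(R, site 2) = (0−1)² + (-1−9)² = 1 + 100 = 101
d²(R, site 1) = (0−3)² + (-1−(-5))² = 9 + 16 = 25
101 > 25, so site 1 is closer.

site 1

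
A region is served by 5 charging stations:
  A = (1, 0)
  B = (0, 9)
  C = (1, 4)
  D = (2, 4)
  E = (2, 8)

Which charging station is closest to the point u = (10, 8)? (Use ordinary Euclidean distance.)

Compare squared distances (the ordering matches that of the actual distances):
|uA|² = (10−1)² + (8−0)² = 81 + 64 = 145
|uB|² = (10−0)² + (8−9)² = 100 + 1 = 101
|uC|² = (10−1)² + (8−4)² = 81 + 16 = 97
|uD|² = (10−2)² + (8−4)² = 64 + 16 = 80
|uE|² = (10−2)² + (8−8)² = 64 + 0 = 64
E is nearest.

E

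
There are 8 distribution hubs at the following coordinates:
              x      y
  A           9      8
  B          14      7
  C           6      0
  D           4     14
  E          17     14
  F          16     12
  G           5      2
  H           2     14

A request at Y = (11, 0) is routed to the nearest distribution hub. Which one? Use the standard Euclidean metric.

Since √ is increasing, it suffices to compare squared distances:
|YA|² = (11−9)² + (0−8)² = 4 + 64 = 68
|YB|² = (11−14)² + (0−7)² = 9 + 49 = 58
|YC|² = (11−6)² + (0−0)² = 25 + 0 = 25
|YD|² = (11−4)² + (0−14)² = 49 + 196 = 245
|YE|² = (11−17)² + (0−14)² = 36 + 196 = 232
|YF|² = (11−16)² + (0−12)² = 25 + 144 = 169
|YG|² = (11−5)² + (0−2)² = 36 + 4 = 40
|YH|² = (11−2)² + (0−14)² = 81 + 196 = 277
C is nearest.

C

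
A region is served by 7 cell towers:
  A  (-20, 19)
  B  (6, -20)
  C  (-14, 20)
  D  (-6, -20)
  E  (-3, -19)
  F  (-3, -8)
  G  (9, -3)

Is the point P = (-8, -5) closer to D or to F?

F

Compare squared distances:
|PD|² = (-8−(-6))² + (-5−(-20))² = 4 + 225 = 229
|PF|² = (-8−(-3))² + (-5−(-8))² = 25 + 9 = 34
229 > 34, so F is closer.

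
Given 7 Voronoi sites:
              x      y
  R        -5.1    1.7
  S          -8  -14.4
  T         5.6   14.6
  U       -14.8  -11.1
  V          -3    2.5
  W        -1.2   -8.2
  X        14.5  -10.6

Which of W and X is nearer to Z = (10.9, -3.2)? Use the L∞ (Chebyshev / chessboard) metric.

d(Z,W) = max(12.1, 5) = 12.1
d(Z,X) = max(3.6, 7.4) = 7.4
12.1 > 7.4, so X is closer.

X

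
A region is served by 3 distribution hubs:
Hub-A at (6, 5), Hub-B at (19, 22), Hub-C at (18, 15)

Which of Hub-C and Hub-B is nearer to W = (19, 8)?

Hub-C

Compare squared distances:
d²(W, Hub-C) = (19−18)² + (8−15)² = 1 + 49 = 50
d²(W, Hub-B) = (19−19)² + (8−22)² = 0 + 196 = 196
50 < 196, so Hub-C is closer.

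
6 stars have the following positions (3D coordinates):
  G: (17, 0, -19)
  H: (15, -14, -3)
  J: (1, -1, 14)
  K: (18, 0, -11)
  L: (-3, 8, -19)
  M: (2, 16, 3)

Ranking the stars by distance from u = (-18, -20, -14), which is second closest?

H

Since √ is increasing, it suffices to compare squared distances:
|uG|² = 1225 + 400 + 25 = 1650
|uH|² = 1089 + 36 + 121 = 1246
|uJ|² = 361 + 361 + 784 = 1506
|uK|² = 1296 + 400 + 9 = 1705
|uL|² = 225 + 784 + 25 = 1034
|uM|² = 400 + 1296 + 289 = 1985
Sorted ascending: L, H, J, … — the second-nearest is H.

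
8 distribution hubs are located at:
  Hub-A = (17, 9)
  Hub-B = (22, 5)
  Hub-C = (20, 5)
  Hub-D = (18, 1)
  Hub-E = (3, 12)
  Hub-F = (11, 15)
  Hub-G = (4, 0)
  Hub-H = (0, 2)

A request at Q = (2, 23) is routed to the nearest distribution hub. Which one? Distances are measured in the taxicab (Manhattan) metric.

d(Q, Hub-A) = |2−17| + |23−9| = 15 + 14 = 29
d(Q, Hub-B) = |2−22| + |23−5| = 20 + 18 = 38
d(Q, Hub-C) = |2−20| + |23−5| = 18 + 18 = 36
d(Q, Hub-D) = |2−18| + |23−1| = 16 + 22 = 38
d(Q, Hub-E) = |2−3| + |23−12| = 1 + 11 = 12
d(Q, Hub-F) = |2−11| + |23−15| = 9 + 8 = 17
d(Q, Hub-G) = |2−4| + |23−0| = 2 + 23 = 25
d(Q, Hub-H) = |2−0| + |23−2| = 2 + 21 = 23
Minimum is at Hub-E.

Hub-E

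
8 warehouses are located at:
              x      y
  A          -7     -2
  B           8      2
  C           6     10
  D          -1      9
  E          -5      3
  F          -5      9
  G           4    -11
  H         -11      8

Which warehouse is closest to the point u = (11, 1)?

Compare squared distances (the ordering matches that of the actual distances):
|uA|² = (11−(-7))² + (1−(-2))² = 324 + 9 = 333
|uB|² = (11−8)² + (1−2)² = 9 + 1 = 10
|uC|² = (11−6)² + (1−10)² = 25 + 81 = 106
|uD|² = (11−(-1))² + (1−9)² = 144 + 64 = 208
|uE|² = (11−(-5))² + (1−3)² = 256 + 4 = 260
|uF|² = (11−(-5))² + (1−9)² = 256 + 64 = 320
|uG|² = (11−4)² + (1−(-11))² = 49 + 144 = 193
|uH|² = (11−(-11))² + (1−8)² = 484 + 49 = 533
Minimum is at B.

B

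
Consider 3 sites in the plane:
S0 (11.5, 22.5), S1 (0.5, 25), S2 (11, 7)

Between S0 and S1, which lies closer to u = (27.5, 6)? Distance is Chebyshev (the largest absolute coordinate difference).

S0

d(u,S0) = max(16, 16.5) = 16.5
d(u,S1) = max(27, 19) = 27
16.5 < 27, so S0 is closer.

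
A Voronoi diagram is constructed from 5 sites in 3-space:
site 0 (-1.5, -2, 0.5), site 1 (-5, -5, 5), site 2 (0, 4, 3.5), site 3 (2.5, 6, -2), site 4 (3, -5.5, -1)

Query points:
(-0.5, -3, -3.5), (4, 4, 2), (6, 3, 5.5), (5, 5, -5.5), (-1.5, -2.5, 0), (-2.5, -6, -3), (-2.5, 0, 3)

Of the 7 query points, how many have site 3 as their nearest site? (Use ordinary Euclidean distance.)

1

(-0.5, -3, -3.5) — d² to each: site 0:18, site 1:96.5, site 2:98.25, site 3:92.25, site 4:24.75 → nearest is site 0
(4, 4, 2) — d² to each: site 0:68.5, site 1:171, site 2:18.25, site 3:22.25, site 4:100.25 → nearest is site 2
(6, 3, 5.5) — d² to each: site 0:106.25, site 1:185.25, site 2:41, site 3:77.5, site 4:123.5 → nearest is site 2
(5, 5, -5.5) — d² to each: site 0:127.25, site 1:310.25, site 2:107, site 3:19.5, site 4:134.5 → nearest is site 3
(-1.5, -2.5, 0) — d² to each: site 0:0.5, site 1:43.5, site 2:56.75, site 3:92.25, site 4:30.25 → nearest is site 0
(-2.5, -6, -3) — d² to each: site 0:29.25, site 1:71.25, site 2:148.5, site 3:170, site 4:34.5 → nearest is site 0
(-2.5, 0, 3) — d² to each: site 0:11.25, site 1:35.25, site 2:22.5, site 3:86, site 4:76.5 → nearest is site 0
1 of the 7 points has site 3 as nearest.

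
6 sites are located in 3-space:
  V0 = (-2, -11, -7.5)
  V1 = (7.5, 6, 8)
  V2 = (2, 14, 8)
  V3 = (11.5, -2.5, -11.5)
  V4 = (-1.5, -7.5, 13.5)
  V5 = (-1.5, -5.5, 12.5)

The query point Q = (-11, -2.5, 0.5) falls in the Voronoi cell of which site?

Squared Euclidean distances:
|QV0|² = (-11−(-2))² + (-2.5−(-11))² + (0.5−(-7.5))² = 81 + 72.25 + 64 = 217.25
|QV1|² = (-11−7.5)² + (-2.5−6)² + (0.5−8)² = 342.25 + 72.25 + 56.25 = 470.75
|QV2|² = (-11−2)² + (-2.5−14)² + (0.5−8)² = 169 + 272.25 + 56.25 = 497.5
|QV3|² = (-11−11.5)² + (-2.5−(-2.5))² + (0.5−(-11.5))² = 506.25 + 0 + 144 = 650.25
|QV4|² = (-11−(-1.5))² + (-2.5−(-7.5))² + (0.5−13.5)² = 90.25 + 25 + 169 = 284.25
|QV5|² = (-11−(-1.5))² + (-2.5−(-5.5))² + (0.5−12.5)² = 90.25 + 9 + 144 = 243.25
The smallest is to V0, so Q lies in the Voronoi region of V0.

V0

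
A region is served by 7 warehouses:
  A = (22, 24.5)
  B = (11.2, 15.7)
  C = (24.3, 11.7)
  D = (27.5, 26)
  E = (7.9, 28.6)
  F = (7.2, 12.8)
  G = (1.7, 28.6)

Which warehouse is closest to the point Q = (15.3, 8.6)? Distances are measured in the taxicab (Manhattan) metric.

B

d(Q,A) = 6.7 + 15.9 = 22.6
d(Q,B) = 4.1 + 7.1 = 11.2
d(Q,C) = 9 + 3.1 = 12.1
d(Q,D) = 12.2 + 17.4 = 29.6
d(Q,E) = 7.4 + 20 = 27.4
d(Q,F) = 8.1 + 4.2 = 12.3
d(Q,G) = 13.6 + 20 = 33.6
The smallest is to B, so Q lies in the Voronoi region of B.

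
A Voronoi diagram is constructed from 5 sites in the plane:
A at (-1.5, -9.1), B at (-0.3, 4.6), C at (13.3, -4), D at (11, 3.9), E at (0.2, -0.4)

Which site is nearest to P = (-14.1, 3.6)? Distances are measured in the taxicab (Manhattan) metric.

d(P,A) = |-14.1−(-1.5)| + |3.6−(-9.1)| = 12.6 + 12.7 = 25.3
d(P,B) = |-14.1−(-0.3)| + |3.6−4.6| = 13.8 + 1 = 14.8
d(P,C) = |-14.1−13.3| + |3.6−(-4)| = 27.4 + 7.6 = 35
d(P,D) = |-14.1−11| + |3.6−3.9| = 25.1 + 0.3 = 25.4
d(P,E) = |-14.1−0.2| + |3.6−(-0.4)| = 14.3 + 4 = 18.3
Minimum is at B.

B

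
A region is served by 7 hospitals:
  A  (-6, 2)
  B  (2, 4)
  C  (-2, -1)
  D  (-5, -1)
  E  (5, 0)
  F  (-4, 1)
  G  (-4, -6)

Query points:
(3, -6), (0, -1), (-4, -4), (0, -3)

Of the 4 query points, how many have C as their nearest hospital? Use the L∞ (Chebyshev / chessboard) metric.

(3, -6) — d to each: A:9, B:10, C:5, D:8, E:6, F:7, G:7 → nearest is C
(0, -1) — d to each: A:6, B:5, C:2, D:5, E:5, F:4, G:5 → nearest is C
(-4, -4) — d to each: A:6, B:8, C:3, D:3, E:9, F:5, G:2 → nearest is G
(0, -3) — d to each: A:6, B:7, C:2, D:5, E:5, F:4, G:4 → nearest is C
3 of the 4 points have C as nearest.

3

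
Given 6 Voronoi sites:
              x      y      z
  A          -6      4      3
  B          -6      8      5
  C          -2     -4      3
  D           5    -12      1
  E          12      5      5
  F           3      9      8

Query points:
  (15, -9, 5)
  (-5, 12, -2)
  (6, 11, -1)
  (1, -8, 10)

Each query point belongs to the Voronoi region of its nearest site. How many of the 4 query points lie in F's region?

1

(15, -9, 5) — d² to each: A:614, B:730, C:318, D:125, E:205, F:477 → nearest is D
(-5, 12, -2) — d² to each: A:90, B:66, C:290, D:685, E:387, F:173 → nearest is B
(6, 11, -1) — d² to each: A:209, B:189, C:305, D:534, E:108, F:94 → nearest is F
(1, -8, 10) — d² to each: A:242, B:330, C:74, D:113, E:315, F:297 → nearest is C
1 of the 4 points has F as nearest.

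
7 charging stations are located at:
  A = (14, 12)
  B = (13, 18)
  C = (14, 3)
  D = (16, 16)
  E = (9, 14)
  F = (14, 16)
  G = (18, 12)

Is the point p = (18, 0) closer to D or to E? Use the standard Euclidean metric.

Compare squared distances:
|pD|² = (18−16)² + (0−16)² = 4 + 256 = 260
|pE|² = (18−9)² + (0−14)² = 81 + 196 = 277
260 < 277, so D is closer.

D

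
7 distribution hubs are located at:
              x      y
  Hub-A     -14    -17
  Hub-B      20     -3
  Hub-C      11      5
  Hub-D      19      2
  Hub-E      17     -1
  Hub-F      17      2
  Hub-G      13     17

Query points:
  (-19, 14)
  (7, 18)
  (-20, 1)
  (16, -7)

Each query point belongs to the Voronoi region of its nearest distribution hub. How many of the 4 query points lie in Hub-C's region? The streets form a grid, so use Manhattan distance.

0

(-19, 14) — d to each: Hub-A:36, Hub-B:56, Hub-C:39, Hub-D:50, Hub-E:51, Hub-F:48, Hub-G:35 → nearest is Hub-G
(7, 18) — d to each: Hub-A:56, Hub-B:34, Hub-C:17, Hub-D:28, Hub-E:29, Hub-F:26, Hub-G:7 → nearest is Hub-G
(-20, 1) — d to each: Hub-A:24, Hub-B:44, Hub-C:35, Hub-D:40, Hub-E:39, Hub-F:38, Hub-G:49 → nearest is Hub-A
(16, -7) — d to each: Hub-A:40, Hub-B:8, Hub-C:17, Hub-D:12, Hub-E:7, Hub-F:10, Hub-G:27 → nearest is Hub-E
0 of the 4 points have Hub-C as nearest.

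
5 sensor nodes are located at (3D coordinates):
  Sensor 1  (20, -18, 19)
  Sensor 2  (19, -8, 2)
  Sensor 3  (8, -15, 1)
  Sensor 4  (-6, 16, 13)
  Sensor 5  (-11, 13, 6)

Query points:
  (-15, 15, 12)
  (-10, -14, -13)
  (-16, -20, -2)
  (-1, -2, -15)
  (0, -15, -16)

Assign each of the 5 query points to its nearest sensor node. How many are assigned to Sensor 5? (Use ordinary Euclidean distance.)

1

(-15, 15, 12) — d² to each: Sensor 1:2363, Sensor 2:1785, Sensor 3:1550, Sensor 4:83, Sensor 5:56 → nearest is Sensor 5
(-10, -14, -13) — d² to each: Sensor 1:1940, Sensor 2:1102, Sensor 3:521, Sensor 4:1592, Sensor 5:1091 → nearest is Sensor 3
(-16, -20, -2) — d² to each: Sensor 1:1741, Sensor 2:1385, Sensor 3:610, Sensor 4:1621, Sensor 5:1178 → nearest is Sensor 3
(-1, -2, -15) — d² to each: Sensor 1:1853, Sensor 2:725, Sensor 3:506, Sensor 4:1133, Sensor 5:766 → nearest is Sensor 3
(0, -15, -16) — d² to each: Sensor 1:1634, Sensor 2:734, Sensor 3:353, Sensor 4:1838, Sensor 5:1389 → nearest is Sensor 3
1 of the 5 points has Sensor 5 as nearest.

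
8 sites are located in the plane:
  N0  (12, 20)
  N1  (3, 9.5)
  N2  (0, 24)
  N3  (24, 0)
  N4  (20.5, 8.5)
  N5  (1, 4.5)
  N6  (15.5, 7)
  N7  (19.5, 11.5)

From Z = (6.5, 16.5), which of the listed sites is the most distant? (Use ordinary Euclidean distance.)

Since √ is increasing, it suffices to compare squared distances:
|ZN0|² = 30.25 + 12.25 = 42.5
|ZN1|² = 12.25 + 49 = 61.25
|ZN2|² = 42.25 + 56.25 = 98.5
|ZN3|² = 306.25 + 272.25 = 578.5
|ZN4|² = 196 + 64 = 260
|ZN5|² = 30.25 + 144 = 174.25
|ZN6|² = 81 + 90.25 = 171.25
|ZN7|² = 169 + 25 = 194
The largest is to N3.

N3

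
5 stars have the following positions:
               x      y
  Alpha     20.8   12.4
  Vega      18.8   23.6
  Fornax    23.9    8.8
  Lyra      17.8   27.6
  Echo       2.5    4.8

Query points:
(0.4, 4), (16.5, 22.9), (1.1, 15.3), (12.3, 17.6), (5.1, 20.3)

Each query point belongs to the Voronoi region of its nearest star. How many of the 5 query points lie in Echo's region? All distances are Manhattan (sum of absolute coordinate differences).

2

(0.4, 4) — d to each: Alpha:28.8, Vega:38, Fornax:28.3, Lyra:41, Echo:2.9 → nearest is Echo
(16.5, 22.9) — d to each: Alpha:14.8, Vega:3, Fornax:21.5, Lyra:6, Echo:32.1 → nearest is Vega
(1.1, 15.3) — d to each: Alpha:22.6, Vega:26, Fornax:29.3, Lyra:29, Echo:11.9 → nearest is Echo
(12.3, 17.6) — d to each: Alpha:13.7, Vega:12.5, Fornax:20.4, Lyra:15.5, Echo:22.6 → nearest is Vega
(5.1, 20.3) — d to each: Alpha:23.6, Vega:17, Fornax:30.3, Lyra:20, Echo:18.1 → nearest is Vega
2 of the 5 points have Echo as nearest.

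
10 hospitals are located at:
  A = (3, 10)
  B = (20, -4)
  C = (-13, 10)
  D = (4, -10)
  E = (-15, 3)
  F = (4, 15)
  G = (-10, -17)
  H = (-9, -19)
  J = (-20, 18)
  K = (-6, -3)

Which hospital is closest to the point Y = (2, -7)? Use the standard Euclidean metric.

Squared Euclidean distances:
|YA|² = 1 + 289 = 290
|YB|² = 324 + 9 = 333
|YC|² = 225 + 289 = 514
|YD|² = 4 + 9 = 13
|YE|² = 289 + 100 = 389
|YF|² = 4 + 484 = 488
|YG|² = 144 + 100 = 244
|YH|² = 121 + 144 = 265
|YJ|² = 484 + 625 = 1109
|YK|² = 64 + 16 = 80
The smallest is to D, so Y lies in the Voronoi region of D.

D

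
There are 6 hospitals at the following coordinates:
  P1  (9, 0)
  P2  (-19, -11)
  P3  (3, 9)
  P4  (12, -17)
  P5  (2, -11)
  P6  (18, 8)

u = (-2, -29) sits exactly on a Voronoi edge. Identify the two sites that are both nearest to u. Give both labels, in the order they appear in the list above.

P4 and P5

Squared distances from u to each site:
|uP1|² = (-2−9)² + (-29−0)² = 121 + 841 = 962
|uP2|² = (-2−(-19))² + (-29−(-11))² = 289 + 324 = 613
|uP3|² = (-2−3)² + (-29−9)² = 25 + 1444 = 1469
|uP4|² = (-2−12)² + (-29−(-17))² = 196 + 144 = 340
|uP5|² = (-2−2)² + (-29−(-11))² = 16 + 324 = 340
|uP6|² = (-2−18)² + (-29−8)² = 400 + 1369 = 1769
u is equidistant from P4 and P5 (both at squared distance 340), and every other site is strictly farther — so u lies on the P4–P5 Voronoi edge.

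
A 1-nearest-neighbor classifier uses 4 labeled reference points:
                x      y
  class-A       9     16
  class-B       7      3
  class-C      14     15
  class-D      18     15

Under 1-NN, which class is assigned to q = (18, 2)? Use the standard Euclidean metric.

Compare squared distances (the ordering matches that of the actual distances):
d²(q, class-A) = (18−9)² + (2−16)² = 81 + 196 = 277
d²(q, class-B) = (18−7)² + (2−3)² = 121 + 1 = 122
d²(q, class-C) = (18−14)² + (2−15)² = 16 + 169 = 185
d²(q, class-D) = (18−18)² + (2−15)² = 0 + 169 = 169
The smallest is to class-B, so q lies in the Voronoi region of class-B.

class-B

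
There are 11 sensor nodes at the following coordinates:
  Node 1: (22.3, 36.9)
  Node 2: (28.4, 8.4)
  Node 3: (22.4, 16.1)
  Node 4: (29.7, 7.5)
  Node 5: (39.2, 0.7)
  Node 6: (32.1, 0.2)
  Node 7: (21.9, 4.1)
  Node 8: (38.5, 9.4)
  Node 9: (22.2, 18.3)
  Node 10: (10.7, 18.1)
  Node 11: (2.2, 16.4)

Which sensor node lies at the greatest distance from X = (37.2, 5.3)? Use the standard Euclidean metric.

Since √ is increasing, it suffices to compare squared distances:
d²(X, Node 1) = 222.01 + 998.56 = 1220.57
d²(X, Node 2) = 77.44 + 9.61 = 87.05
d²(X, Node 3) = 219.04 + 116.64 = 335.68
d²(X, Node 4) = 56.25 + 4.84 = 61.09
d²(X, Node 5) = 4 + 21.16 = 25.16
d²(X, Node 6) = 26.01 + 26.01 = 52.02
d²(X, Node 7) = 234.09 + 1.44 = 235.53
d²(X, Node 8) = 1.69 + 16.81 = 18.5
d²(X, Node 9) = 225 + 169 = 394
d²(X, Node 10) = 702.25 + 163.84 = 866.09
d²(X, Node 11) = 1225 + 123.21 = 1348.21
The largest is to Node 11.

Node 11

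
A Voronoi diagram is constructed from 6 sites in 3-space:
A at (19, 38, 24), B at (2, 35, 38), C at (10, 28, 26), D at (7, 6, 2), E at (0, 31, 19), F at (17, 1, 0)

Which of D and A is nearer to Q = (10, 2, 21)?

Compare squared distances:
|QD|² = (10−7)² + (2−6)² + (21−2)² = 9 + 16 + 361 = 386
|QA|² = (10−19)² + (2−38)² + (21−24)² = 81 + 1296 + 9 = 1386
386 < 1386, so D is closer.

D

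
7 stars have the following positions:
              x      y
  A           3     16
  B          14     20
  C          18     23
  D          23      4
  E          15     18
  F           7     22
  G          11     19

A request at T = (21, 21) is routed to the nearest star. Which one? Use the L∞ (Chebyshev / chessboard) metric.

C

d(T,A) = max(18, 5) = 18
d(T,B) = max(7, 1) = 7
d(T,C) = max(3, 2) = 3
d(T,D) = max(2, 17) = 17
d(T,E) = max(6, 3) = 6
d(T,F) = max(14, 1) = 14
d(T,G) = max(10, 2) = 10
C is nearest.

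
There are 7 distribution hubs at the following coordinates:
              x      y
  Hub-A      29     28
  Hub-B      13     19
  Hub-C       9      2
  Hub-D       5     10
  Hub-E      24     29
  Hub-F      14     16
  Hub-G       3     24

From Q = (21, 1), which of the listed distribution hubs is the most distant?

Hub-G

Squared Euclidean distances:
d²(Q, Hub-A) = 64 + 729 = 793
d²(Q, Hub-B) = 64 + 324 = 388
d²(Q, Hub-C) = 144 + 1 = 145
d²(Q, Hub-D) = 256 + 81 = 337
d²(Q, Hub-E) = 9 + 784 = 793
d²(Q, Hub-F) = 49 + 225 = 274
d²(Q, Hub-G) = 324 + 529 = 853
The largest is to Hub-G.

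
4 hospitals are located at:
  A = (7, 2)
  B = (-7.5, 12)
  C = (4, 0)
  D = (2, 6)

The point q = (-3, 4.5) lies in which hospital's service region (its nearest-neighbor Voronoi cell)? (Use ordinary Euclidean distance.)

Compare squared distances (the ordering matches that of the actual distances):
|qA|² = (-3−7)² + (4.5−2)² = 100 + 6.25 = 106.25
|qB|² = (-3−(-7.5))² + (4.5−12)² = 20.25 + 56.25 = 76.5
|qC|² = (-3−4)² + (4.5−0)² = 49 + 20.25 = 69.25
|qD|² = (-3−2)² + (4.5−6)² = 25 + 2.25 = 27.25
Minimum is at D.

D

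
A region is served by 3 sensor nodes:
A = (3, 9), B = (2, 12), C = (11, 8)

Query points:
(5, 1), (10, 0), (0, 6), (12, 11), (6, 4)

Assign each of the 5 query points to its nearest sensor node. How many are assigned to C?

(5, 1) — d² to each: A:68, B:130, C:85 → nearest is A
(10, 0) — d² to each: A:130, B:208, C:65 → nearest is C
(0, 6) — d² to each: A:18, B:40, C:125 → nearest is A
(12, 11) — d² to each: A:85, B:101, C:10 → nearest is C
(6, 4) — d² to each: A:34, B:80, C:41 → nearest is A
2 of the 5 points have C as nearest.

2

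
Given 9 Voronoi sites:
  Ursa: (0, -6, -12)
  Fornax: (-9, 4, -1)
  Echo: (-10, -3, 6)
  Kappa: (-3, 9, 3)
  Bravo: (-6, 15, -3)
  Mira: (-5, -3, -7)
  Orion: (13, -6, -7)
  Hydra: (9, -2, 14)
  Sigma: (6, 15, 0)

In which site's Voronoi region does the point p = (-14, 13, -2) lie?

Bravo

Squared Euclidean distances:
d²(p, Ursa) = 196 + 361 + 100 = 657
d²(p, Fornax) = 25 + 81 + 1 = 107
d²(p, Echo) = 16 + 256 + 64 = 336
d²(p, Kappa) = 121 + 16 + 25 = 162
d²(p, Bravo) = 64 + 4 + 1 = 69
d²(p, Mira) = 81 + 256 + 25 = 362
d²(p, Orion) = 729 + 361 + 25 = 1115
d²(p, Hydra) = 529 + 225 + 256 = 1010
d²(p, Sigma) = 400 + 4 + 4 = 408
The smallest is to Bravo, so p lies in the Voronoi region of Bravo.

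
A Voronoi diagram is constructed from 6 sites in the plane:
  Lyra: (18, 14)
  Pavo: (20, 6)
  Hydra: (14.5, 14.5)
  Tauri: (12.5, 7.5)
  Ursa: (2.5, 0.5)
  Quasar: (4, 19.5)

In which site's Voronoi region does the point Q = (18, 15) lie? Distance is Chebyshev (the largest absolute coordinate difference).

Lyra

d(Q, Lyra) = max(0, 1) = 1
d(Q, Pavo) = max(2, 9) = 9
d(Q, Hydra) = max(3.5, 0.5) = 3.5
d(Q, Tauri) = max(5.5, 7.5) = 7.5
d(Q, Ursa) = max(15.5, 14.5) = 15.5
d(Q, Quasar) = max(14, 4.5) = 14
Lyra is nearest.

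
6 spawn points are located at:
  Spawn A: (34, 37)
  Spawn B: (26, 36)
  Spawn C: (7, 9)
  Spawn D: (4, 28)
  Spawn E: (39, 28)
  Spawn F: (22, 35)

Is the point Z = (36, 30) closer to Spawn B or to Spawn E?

Spawn E

Compare squared distances:
d²(Z, Spawn B) = (36−26)² + (30−36)² = 100 + 36 = 136
d²(Z, Spawn E) = (36−39)² + (30−28)² = 9 + 4 = 13
136 > 13, so Spawn E is closer.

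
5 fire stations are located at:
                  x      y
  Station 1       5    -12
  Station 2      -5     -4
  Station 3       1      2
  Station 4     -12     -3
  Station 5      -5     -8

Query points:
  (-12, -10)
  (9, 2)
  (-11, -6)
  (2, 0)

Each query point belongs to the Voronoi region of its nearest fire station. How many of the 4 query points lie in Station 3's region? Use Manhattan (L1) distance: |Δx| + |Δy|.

(-12, -10) — d to each: Station 1:19, Station 2:13, Station 3:25, Station 4:7, Station 5:9 → nearest is Station 4
(9, 2) — d to each: Station 1:18, Station 2:20, Station 3:8, Station 4:26, Station 5:24 → nearest is Station 3
(-11, -6) — d to each: Station 1:22, Station 2:8, Station 3:20, Station 4:4, Station 5:8 → nearest is Station 4
(2, 0) — d to each: Station 1:15, Station 2:11, Station 3:3, Station 4:17, Station 5:15 → nearest is Station 3
2 of the 4 points have Station 3 as nearest.

2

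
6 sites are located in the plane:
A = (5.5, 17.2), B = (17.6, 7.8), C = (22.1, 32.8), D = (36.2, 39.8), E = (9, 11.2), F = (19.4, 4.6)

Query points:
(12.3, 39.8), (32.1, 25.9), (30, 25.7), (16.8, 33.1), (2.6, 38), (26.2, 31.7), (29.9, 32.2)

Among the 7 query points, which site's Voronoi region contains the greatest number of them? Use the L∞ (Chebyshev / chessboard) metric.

C

(12.3, 39.8) — d to each: A:22.6, B:32, C:9.8, D:23.9, E:28.6, F:35.2 → nearest is C
(32.1, 25.9) — d to each: A:26.6, B:18.1, C:10, D:13.9, E:23.1, F:21.3 → nearest is C
(30, 25.7) — d to each: A:24.5, B:17.9, C:7.9, D:14.1, E:21, F:21.1 → nearest is C
(16.8, 33.1) — d to each: A:15.9, B:25.3, C:5.3, D:19.4, E:21.9, F:28.5 → nearest is C
(2.6, 38) — d to each: A:20.8, B:30.2, C:19.5, D:33.6, E:26.8, F:33.4 → nearest is C
(26.2, 31.7) — d to each: A:20.7, B:23.9, C:4.1, D:10, E:20.5, F:27.1 → nearest is C
(29.9, 32.2) — d to each: A:24.4, B:24.4, C:7.8, D:7.6, E:21, F:27.6 → nearest is D
Tally — C:6, D:1. C captures the most (6).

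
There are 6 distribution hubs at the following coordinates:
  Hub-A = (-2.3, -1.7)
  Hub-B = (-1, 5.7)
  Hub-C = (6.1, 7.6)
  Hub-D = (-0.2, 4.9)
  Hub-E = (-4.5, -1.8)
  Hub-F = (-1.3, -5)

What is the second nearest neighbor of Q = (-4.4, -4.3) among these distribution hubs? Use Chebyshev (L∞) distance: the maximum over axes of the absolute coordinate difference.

Hub-A

d(Q, Hub-A) = max(2.1, 2.6) = 2.6
d(Q, Hub-B) = max(3.4, 10) = 10
d(Q, Hub-C) = max(10.5, 11.9) = 11.9
d(Q, Hub-D) = max(4.2, 9.2) = 9.2
d(Q, Hub-E) = max(0.1, 2.5) = 2.5
d(Q, Hub-F) = max(3.1, 0.7) = 3.1
Sorted ascending: Hub-E, Hub-A, Hub-F, … — the second-nearest is Hub-A.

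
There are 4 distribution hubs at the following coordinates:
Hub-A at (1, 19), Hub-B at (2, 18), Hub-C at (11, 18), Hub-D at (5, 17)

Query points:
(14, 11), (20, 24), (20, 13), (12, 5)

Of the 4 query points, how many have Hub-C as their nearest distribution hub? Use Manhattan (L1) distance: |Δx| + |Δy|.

(14, 11) — d to each: Hub-A:21, Hub-B:19, Hub-C:10, Hub-D:15 → nearest is Hub-C
(20, 24) — d to each: Hub-A:24, Hub-B:24, Hub-C:15, Hub-D:22 → nearest is Hub-C
(20, 13) — d to each: Hub-A:25, Hub-B:23, Hub-C:14, Hub-D:19 → nearest is Hub-C
(12, 5) — d to each: Hub-A:25, Hub-B:23, Hub-C:14, Hub-D:19 → nearest is Hub-C
4 of the 4 points have Hub-C as nearest.

4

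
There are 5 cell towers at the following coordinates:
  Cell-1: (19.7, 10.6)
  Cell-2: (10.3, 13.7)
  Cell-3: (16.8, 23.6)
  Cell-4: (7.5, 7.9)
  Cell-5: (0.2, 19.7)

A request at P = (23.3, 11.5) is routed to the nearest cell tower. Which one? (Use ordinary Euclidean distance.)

Squared Euclidean distances:
d²(P, Cell-1) = (23.3−19.7)² + (11.5−10.6)² = 12.96 + 0.81 = 13.77
d²(P, Cell-2) = (23.3−10.3)² + (11.5−13.7)² = 169 + 4.84 = 173.84
d²(P, Cell-3) = (23.3−16.8)² + (11.5−23.6)² = 42.25 + 146.41 = 188.66
d²(P, Cell-4) = (23.3−7.5)² + (11.5−7.9)² = 249.64 + 12.96 = 262.6
d²(P, Cell-5) = (23.3−0.2)² + (11.5−19.7)² = 533.61 + 67.24 = 600.85
Cell-1 is nearest.

Cell-1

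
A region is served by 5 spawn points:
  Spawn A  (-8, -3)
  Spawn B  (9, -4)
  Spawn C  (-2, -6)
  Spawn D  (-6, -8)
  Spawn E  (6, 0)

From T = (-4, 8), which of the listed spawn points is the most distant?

Compare squared distances (the ordering matches that of the actual distances):
d²(T, Spawn A) = (-4−(-8))² + (8−(-3))² = 16 + 121 = 137
d²(T, Spawn B) = (-4−9)² + (8−(-4))² = 169 + 144 = 313
d²(T, Spawn C) = (-4−(-2))² + (8−(-6))² = 4 + 196 = 200
d²(T, Spawn D) = (-4−(-6))² + (8−(-8))² = 4 + 256 = 260
d²(T, Spawn E) = (-4−6)² + (8−0)² = 100 + 64 = 164
The largest is to Spawn B.

Spawn B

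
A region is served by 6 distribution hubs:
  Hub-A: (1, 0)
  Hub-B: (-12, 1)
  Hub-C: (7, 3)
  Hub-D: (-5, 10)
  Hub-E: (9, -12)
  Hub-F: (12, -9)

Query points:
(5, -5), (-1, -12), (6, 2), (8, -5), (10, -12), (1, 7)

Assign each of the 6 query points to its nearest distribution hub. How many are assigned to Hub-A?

(5, -5) — d² to each: Hub-A:41, Hub-B:325, Hub-C:68, Hub-D:325, Hub-E:65, Hub-F:65 → nearest is Hub-A
(-1, -12) — d² to each: Hub-A:148, Hub-B:290, Hub-C:289, Hub-D:500, Hub-E:100, Hub-F:178 → nearest is Hub-E
(6, 2) — d² to each: Hub-A:29, Hub-B:325, Hub-C:2, Hub-D:185, Hub-E:205, Hub-F:157 → nearest is Hub-C
(8, -5) — d² to each: Hub-A:74, Hub-B:436, Hub-C:65, Hub-D:394, Hub-E:50, Hub-F:32 → nearest is Hub-F
(10, -12) — d² to each: Hub-A:225, Hub-B:653, Hub-C:234, Hub-D:709, Hub-E:1, Hub-F:13 → nearest is Hub-E
(1, 7) — d² to each: Hub-A:49, Hub-B:205, Hub-C:52, Hub-D:45, Hub-E:425, Hub-F:377 → nearest is Hub-D
1 of the 6 points has Hub-A as nearest.

1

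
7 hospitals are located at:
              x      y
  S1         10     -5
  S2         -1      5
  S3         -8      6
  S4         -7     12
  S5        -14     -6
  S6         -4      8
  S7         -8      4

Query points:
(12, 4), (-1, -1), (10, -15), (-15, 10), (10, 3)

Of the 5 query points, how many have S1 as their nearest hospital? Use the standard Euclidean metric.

3

(12, 4) — d² to each: S1:85, S2:170, S3:404, S4:425, S5:776, S6:272, S7:400 → nearest is S1
(-1, -1) — d² to each: S1:137, S2:36, S3:98, S4:205, S5:194, S6:90, S7:74 → nearest is S2
(10, -15) — d² to each: S1:100, S2:521, S3:765, S4:1018, S5:657, S6:725, S7:685 → nearest is S1
(-15, 10) — d² to each: S1:850, S2:221, S3:65, S4:68, S5:257, S6:125, S7:85 → nearest is S3
(10, 3) — d² to each: S1:64, S2:125, S3:333, S4:370, S5:657, S6:221, S7:325 → nearest is S1
3 of the 5 points have S1 as nearest.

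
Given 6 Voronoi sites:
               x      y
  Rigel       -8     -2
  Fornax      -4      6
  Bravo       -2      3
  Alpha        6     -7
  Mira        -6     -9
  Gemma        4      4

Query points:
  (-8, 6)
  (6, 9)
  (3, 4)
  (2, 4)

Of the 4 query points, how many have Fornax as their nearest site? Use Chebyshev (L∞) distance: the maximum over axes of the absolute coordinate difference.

(-8, 6) — d to each: Rigel:8, Fornax:4, Bravo:6, Alpha:14, Mira:15, Gemma:12 → nearest is Fornax
(6, 9) — d to each: Rigel:14, Fornax:10, Bravo:8, Alpha:16, Mira:18, Gemma:5 → nearest is Gemma
(3, 4) — d to each: Rigel:11, Fornax:7, Bravo:5, Alpha:11, Mira:13, Gemma:1 → nearest is Gemma
(2, 4) — d to each: Rigel:10, Fornax:6, Bravo:4, Alpha:11, Mira:13, Gemma:2 → nearest is Gemma
1 of the 4 points has Fornax as nearest.

1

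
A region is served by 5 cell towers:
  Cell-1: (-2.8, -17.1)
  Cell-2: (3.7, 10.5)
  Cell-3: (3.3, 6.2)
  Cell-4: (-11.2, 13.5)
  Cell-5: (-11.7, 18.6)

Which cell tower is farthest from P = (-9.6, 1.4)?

Cell-1

Compare squared distances (the ordering matches that of the actual distances):
d²(P, Cell-1) = (-9.6−(-2.8))² + (1.4−(-17.1))² = 46.24 + 342.25 = 388.49
d²(P, Cell-2) = (-9.6−3.7)² + (1.4−10.5)² = 176.89 + 82.81 = 259.7
d²(P, Cell-3) = (-9.6−3.3)² + (1.4−6.2)² = 166.41 + 23.04 = 189.45
d²(P, Cell-4) = (-9.6−(-11.2))² + (1.4−13.5)² = 2.56 + 146.41 = 148.97
d²(P, Cell-5) = (-9.6−(-11.7))² + (1.4−18.6)² = 4.41 + 295.84 = 300.25
The largest is to Cell-1.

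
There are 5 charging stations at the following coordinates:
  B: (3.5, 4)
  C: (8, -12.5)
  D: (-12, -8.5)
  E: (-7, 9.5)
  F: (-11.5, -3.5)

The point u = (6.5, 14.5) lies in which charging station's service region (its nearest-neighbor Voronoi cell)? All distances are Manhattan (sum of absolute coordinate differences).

d(u,B) = |6.5−3.5| + |14.5−4| = 3 + 10.5 = 13.5
d(u,C) = |6.5−8| + |14.5−(-12.5)| = 1.5 + 27 = 28.5
d(u,D) = |6.5−(-12)| + |14.5−(-8.5)| = 18.5 + 23 = 41.5
d(u,E) = |6.5−(-7)| + |14.5−9.5| = 13.5 + 5 = 18.5
d(u,F) = |6.5−(-11.5)| + |14.5−(-3.5)| = 18 + 18 = 36
Minimum is at B.

B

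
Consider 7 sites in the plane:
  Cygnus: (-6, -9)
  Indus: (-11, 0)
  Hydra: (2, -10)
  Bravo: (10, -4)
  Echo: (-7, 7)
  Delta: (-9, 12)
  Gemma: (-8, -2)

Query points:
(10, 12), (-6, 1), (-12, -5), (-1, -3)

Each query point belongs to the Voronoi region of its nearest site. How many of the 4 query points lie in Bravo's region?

1

(10, 12) — d² to each: Cygnus:697, Indus:585, Hydra:548, Bravo:256, Echo:314, Delta:361, Gemma:520 → nearest is Bravo
(-6, 1) — d² to each: Cygnus:100, Indus:26, Hydra:185, Bravo:281, Echo:37, Delta:130, Gemma:13 → nearest is Gemma
(-12, -5) — d² to each: Cygnus:52, Indus:26, Hydra:221, Bravo:485, Echo:169, Delta:298, Gemma:25 → nearest is Gemma
(-1, -3) — d² to each: Cygnus:61, Indus:109, Hydra:58, Bravo:122, Echo:136, Delta:289, Gemma:50 → nearest is Gemma
1 of the 4 points has Bravo as nearest.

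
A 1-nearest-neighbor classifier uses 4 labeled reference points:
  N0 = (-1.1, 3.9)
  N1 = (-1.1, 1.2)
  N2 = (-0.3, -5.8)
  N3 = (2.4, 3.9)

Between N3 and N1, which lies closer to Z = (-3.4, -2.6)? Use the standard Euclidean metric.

Compare squared distances:
|ZN3|² = (-3.4−2.4)² + (-2.6−3.9)² = 33.64 + 42.25 = 75.89
|ZN1|² = (-3.4−(-1.1))² + (-2.6−1.2)² = 5.29 + 14.44 = 19.73
75.89 > 19.73, so N1 is closer.

N1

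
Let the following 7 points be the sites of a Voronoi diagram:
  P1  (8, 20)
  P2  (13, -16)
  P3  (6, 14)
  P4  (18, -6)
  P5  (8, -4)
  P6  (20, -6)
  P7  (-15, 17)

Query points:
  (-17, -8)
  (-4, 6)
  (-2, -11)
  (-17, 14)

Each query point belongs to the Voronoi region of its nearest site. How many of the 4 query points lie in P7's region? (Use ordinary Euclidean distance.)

(-17, -8) — d² to each: P1:1409, P2:964, P3:1013, P4:1229, P5:641, P6:1373, P7:629 → nearest is P7
(-4, 6) — d² to each: P1:340, P2:773, P3:164, P4:628, P5:244, P6:720, P7:242 → nearest is P3
(-2, -11) — d² to each: P1:1061, P2:250, P3:689, P4:425, P5:149, P6:509, P7:953 → nearest is P5
(-17, 14) — d² to each: P1:661, P2:1800, P3:529, P4:1625, P5:949, P6:1769, P7:13 → nearest is P7
2 of the 4 points have P7 as nearest.

2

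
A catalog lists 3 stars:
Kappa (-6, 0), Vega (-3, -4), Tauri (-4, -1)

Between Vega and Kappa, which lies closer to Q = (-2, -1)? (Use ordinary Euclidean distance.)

Compare squared distances:
d²(Q, Vega) = (-2−(-3))² + (-1−(-4))² = 1 + 9 = 10
d²(Q, Kappa) = (-2−(-6))² + (-1−0)² = 16 + 1 = 17
10 < 17, so Vega is closer.

Vega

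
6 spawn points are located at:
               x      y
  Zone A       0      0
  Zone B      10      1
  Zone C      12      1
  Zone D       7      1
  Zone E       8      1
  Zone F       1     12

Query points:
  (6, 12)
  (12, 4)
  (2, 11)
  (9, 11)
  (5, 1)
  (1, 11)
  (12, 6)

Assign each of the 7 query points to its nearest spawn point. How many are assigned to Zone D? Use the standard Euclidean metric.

(6, 12) — d² to each: Zone A:180, Zone B:137, Zone C:157, Zone D:122, Zone E:125, Zone F:25 → nearest is Zone F
(12, 4) — d² to each: Zone A:160, Zone B:13, Zone C:9, Zone D:34, Zone E:25, Zone F:185 → nearest is Zone C
(2, 11) — d² to each: Zone A:125, Zone B:164, Zone C:200, Zone D:125, Zone E:136, Zone F:2 → nearest is Zone F
(9, 11) — d² to each: Zone A:202, Zone B:101, Zone C:109, Zone D:104, Zone E:101, Zone F:65 → nearest is Zone F
(5, 1) — d² to each: Zone A:26, Zone B:25, Zone C:49, Zone D:4, Zone E:9, Zone F:137 → nearest is Zone D
(1, 11) — d² to each: Zone A:122, Zone B:181, Zone C:221, Zone D:136, Zone E:149, Zone F:1 → nearest is Zone F
(12, 6) — d² to each: Zone A:180, Zone B:29, Zone C:25, Zone D:50, Zone E:41, Zone F:157 → nearest is Zone C
1 of the 7 points has Zone D as nearest.

1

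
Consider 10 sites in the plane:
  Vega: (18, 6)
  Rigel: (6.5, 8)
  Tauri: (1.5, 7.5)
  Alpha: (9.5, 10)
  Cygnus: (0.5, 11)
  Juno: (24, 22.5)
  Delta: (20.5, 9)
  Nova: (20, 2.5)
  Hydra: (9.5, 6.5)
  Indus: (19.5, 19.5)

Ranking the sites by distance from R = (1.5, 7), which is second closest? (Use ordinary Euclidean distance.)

Compare squared distances (the ordering matches that of the actual distances):
d²(R, Vega) = 272.25 + 1 = 273.25
d²(R, Rigel) = 25 + 1 = 26
d²(R, Tauri) = 0 + 0.25 = 0.25
d²(R, Alpha) = 64 + 9 = 73
d²(R, Cygnus) = 1 + 16 = 17
d²(R, Juno) = 506.25 + 240.25 = 746.5
d²(R, Delta) = 361 + 4 = 365
d²(R, Nova) = 342.25 + 20.25 = 362.5
d²(R, Hydra) = 64 + 0.25 = 64.25
d²(R, Indus) = 324 + 156.25 = 480.25
Sorted ascending: Tauri, Cygnus, Rigel, … — the second-nearest is Cygnus.

Cygnus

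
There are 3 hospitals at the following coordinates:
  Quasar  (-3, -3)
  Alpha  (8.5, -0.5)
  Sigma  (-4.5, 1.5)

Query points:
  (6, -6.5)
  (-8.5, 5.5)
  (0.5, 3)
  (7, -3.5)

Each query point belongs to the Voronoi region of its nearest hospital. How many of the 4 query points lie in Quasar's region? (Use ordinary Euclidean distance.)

(6, -6.5) — d² to each: Quasar:93.25, Alpha:42.25, Sigma:174.25 → nearest is Alpha
(-8.5, 5.5) — d² to each: Quasar:102.5, Alpha:325, Sigma:32 → nearest is Sigma
(0.5, 3) — d² to each: Quasar:48.25, Alpha:76.25, Sigma:27.25 → nearest is Sigma
(7, -3.5) — d² to each: Quasar:100.25, Alpha:11.25, Sigma:157.25 → nearest is Alpha
0 of the 4 points have Quasar as nearest.

0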